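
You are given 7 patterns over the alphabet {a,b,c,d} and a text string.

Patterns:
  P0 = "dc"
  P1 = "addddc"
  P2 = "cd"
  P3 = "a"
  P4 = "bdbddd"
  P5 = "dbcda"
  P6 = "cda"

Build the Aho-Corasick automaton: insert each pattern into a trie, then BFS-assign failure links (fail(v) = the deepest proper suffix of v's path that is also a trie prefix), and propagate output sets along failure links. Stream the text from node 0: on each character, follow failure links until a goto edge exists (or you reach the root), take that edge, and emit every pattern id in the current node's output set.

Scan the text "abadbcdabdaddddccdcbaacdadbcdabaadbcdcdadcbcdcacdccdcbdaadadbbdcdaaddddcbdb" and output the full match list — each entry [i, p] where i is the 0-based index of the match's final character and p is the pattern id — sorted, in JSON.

Build automaton:
Trie nodes:
  0='ε' goto a→3 b→11 c→9 d→1
  1='d' goto b→17 c→2
  2='dc' goto ·  ←P0
  3='a' goto d→4  ←P3
  4='ad' goto d→5
  5='add' goto d→6
  6='addd' goto d→7
  7='adddd' goto c→8
  8='addddc' goto ·  ←P1
  9='c' goto d→10
  10='cd' goto a→21  ←P2
  11='b' goto d→12
  12='bd' goto b→13
  13='bdb' goto d→14
  14='bdbd' goto d→15
  15='bdbdd' goto d→16
  16='bdbddd' goto ·  ←P4
  17='db' goto c→18
  18='dbc' goto d→19
  19='dbcd' goto a→20
  20='dbcda' goto ·  ←P5
  21='cda' goto ·  ←P6

Failure links (BFS by depth):
  fail(1) 'd': from fail(0)=0 chase 'd': 0 ⇒ 0;  out=∅∪out(0)=∅
  fail(3) 'a': from fail(0)=0 chase 'a': 0 ⇒ 0;  out={3}∪out(0)={3}
  fail(9) 'c': from fail(0)=0 chase 'c': 0 ⇒ 0;  out=∅∪out(0)=∅
  fail(11) 'b': from fail(0)=0 chase 'b': 0 ⇒ 0;  out=∅∪out(0)=∅
  fail(2) 'dc': from fail(1)=0 chase 'c': 0 ⇒ 9;  out={0}∪out(9)={0}
  fail(4) 'ad': from fail(3)=0 chase 'd': 0 ⇒ 1;  out=∅∪out(1)=∅
  fail(10) 'cd': from fail(9)=0 chase 'd': 0 ⇒ 1;  out={2}∪out(1)={2}
  fail(12) 'bd': from fail(11)=0 chase 'd': 0 ⇒ 1;  out=∅∪out(1)=∅
  fail(17) 'db': from fail(1)=0 chase 'b': 0 ⇒ 11;  out=∅∪out(11)=∅
  fail(5) 'add': from fail(4)=1 chase 'd': 1→0 ⇒ 1;  out=∅∪out(1)=∅
  fail(13) 'bdb': from fail(12)=1 chase 'b': 1 ⇒ 17;  out=∅∪out(17)=∅
  fail(18) 'dbc': from fail(17)=11 chase 'c': 11→0 ⇒ 9;  out=∅∪out(9)=∅
  fail(21) 'cda': from fail(10)=1 chase 'a': 1→0 ⇒ 3;  out={6}∪out(3)={3,6}
  fail(6) 'addd': from fail(5)=1 chase 'd': 1→0 ⇒ 1;  out=∅∪out(1)=∅
  fail(14) 'bdbd': from fail(13)=17 chase 'd': 17→11 ⇒ 12;  out=∅∪out(12)=∅
  fail(19) 'dbcd': from fail(18)=9 chase 'd': 9 ⇒ 10;  out=∅∪out(10)={2}
  fail(7) 'adddd': from fail(6)=1 chase 'd': 1→0 ⇒ 1;  out=∅∪out(1)=∅
  fail(15) 'bdbdd': from fail(14)=12 chase 'd': 12→1→0 ⇒ 1;  out=∅∪out(1)=∅
  fail(20) 'dbcda': from fail(19)=10 chase 'a': 10 ⇒ 21;  out={5}∪out(21)={3,5,6}
  fail(8) 'addddc': from fail(7)=1 chase 'c': 1 ⇒ 2;  out={1}∪out(2)={0,1}
  fail(16) 'bdbddd': from fail(15)=1 chase 'd': 1→0 ⇒ 1;  out={4}∪out(1)={4}

Text stream:
[0] read 'a'  n0⇒n3  ** P3@[0:0]
[1] read 'b'  n3⇒n11 (via fail)
[2] read 'a'  n11⇒n3 (via fail)  ** P3@[2:2]
[3] read 'd'  n3⇒n4
[4] read 'b'  n4⇒n17 (via fail)
[5] read 'c'  n17⇒n18
[6] read 'd'  n18⇒n19  ** P2@[5:6]
[7] read 'a'  n19⇒n20  ** P3@[7:7],P5@[3:7],P6@[5:7]
[8] read 'b'  n20⇒n11 (via fail)
[9] read 'd'  n11⇒n12
[10] read 'a'  n12⇒n3 (via fail)  ** P3@[10:10]
[11] read 'd'  n3⇒n4
[12] read 'd'  n4⇒n5
[13] read 'd'  n5⇒n6
[14] read 'd'  n6⇒n7
[15] read 'c'  n7⇒n8  ** P0@[14:15],P1@[10:15]
[16] read 'c'  n8⇒n9 (via fail)
[17] read 'd'  n9⇒n10  ** P2@[16:17]
[18] read 'c'  n10⇒n2 (via fail)  ** P0@[17:18]
[19] read 'b'  n2⇒n11 (via fail)
[20] read 'a'  n11⇒n3 (via fail)  ** P3@[20:20]
[21] read 'a'  n3⇒n3 (via fail)  ** P3@[21:21]
[22] read 'c'  n3⇒n9 (via fail)
[23] read 'd'  n9⇒n10  ** P2@[22:23]
[24] read 'a'  n10⇒n21  ** P3@[24:24],P6@[22:24]
[25] read 'd'  n21⇒n4 (via fail)
[26] read 'b'  n4⇒n17 (via fail)
[27] read 'c'  n17⇒n18
[28] read 'd'  n18⇒n19  ** P2@[27:28]
[29] read 'a'  n19⇒n20  ** P3@[29:29],P5@[25:29],P6@[27:29]
[30] read 'b'  n20⇒n11 (via fail)
[31] read 'a'  n11⇒n3 (via fail)  ** P3@[31:31]
[32] read 'a'  n3⇒n3 (via fail)  ** P3@[32:32]
[33] read 'd'  n3⇒n4
[34] read 'b'  n4⇒n17 (via fail)
[35] read 'c'  n17⇒n18
[36] read 'd'  n18⇒n19  ** P2@[35:36]
[37] read 'c'  n19⇒n2 (via fail)  ** P0@[36:37]
[38] read 'd'  n2⇒n10 (via fail)  ** P2@[37:38]
[39] read 'a'  n10⇒n21  ** P3@[39:39],P6@[37:39]
[40] read 'd'  n21⇒n4 (via fail)
[41] read 'c'  n4⇒n2 (via fail)  ** P0@[40:41]
[42] read 'b'  n2⇒n11 (via fail)
[43] read 'c'  n11⇒n9 (via fail)
[44] read 'd'  n9⇒n10  ** P2@[43:44]
[45] read 'c'  n10⇒n2 (via fail)  ** P0@[44:45]
[46] read 'a'  n2⇒n3 (via fail)  ** P3@[46:46]
[47] read 'c'  n3⇒n9 (via fail)
[48] read 'd'  n9⇒n10  ** P2@[47:48]
[49] read 'c'  n10⇒n2 (via fail)  ** P0@[48:49]
[50] read 'c'  n2⇒n9 (via fail)
[51] read 'd'  n9⇒n10  ** P2@[50:51]
[52] read 'c'  n10⇒n2 (via fail)  ** P0@[51:52]
[53] read 'b'  n2⇒n11 (via fail)
[54] read 'd'  n11⇒n12
[55] read 'a'  n12⇒n3 (via fail)  ** P3@[55:55]
[56] read 'a'  n3⇒n3 (via fail)  ** P3@[56:56]
[57] read 'd'  n3⇒n4
[58] read 'a'  n4⇒n3 (via fail)  ** P3@[58:58]
[59] read 'd'  n3⇒n4
[60] read 'b'  n4⇒n17 (via fail)
[61] read 'b'  n17⇒n11 (via fail)
[62] read 'd'  n11⇒n12
[63] read 'c'  n12⇒n2 (via fail)  ** P0@[62:63]
[64] read 'd'  n2⇒n10 (via fail)  ** P2@[63:64]
[65] read 'a'  n10⇒n21  ** P3@[65:65],P6@[63:65]
[66] read 'a'  n21⇒n3 (via fail)  ** P3@[66:66]
[67] read 'd'  n3⇒n4
[68] read 'd'  n4⇒n5
[69] read 'd'  n5⇒n6
[70] read 'd'  n6⇒n7
[71] read 'c'  n7⇒n8  ** P0@[70:71],P1@[66:71]
[72] read 'b'  n8⇒n11 (via fail)
[73] read 'd'  n11⇒n12
[74] read 'b'  n12⇒n13

Matches: [[0,3],[2,3],[6,2],[7,3],[7,5],[7,6],[10,3],[15,0],[15,1],[17,2],[18,0],[20,3],[21,3],[23,2],[24,3],[24,6],[28,2],[29,3],[29,5],[29,6],[31,3],[32,3],[36,2],[37,0],[38,2],[39,3],[39,6],[41,0],[44,2],[45,0],[46,3],[48,2],[49,0],[51,2],[52,0],[55,3],[56,3],[58,3],[63,0],[64,2],[65,3],[65,6],[66,3],[71,0],[71,1]]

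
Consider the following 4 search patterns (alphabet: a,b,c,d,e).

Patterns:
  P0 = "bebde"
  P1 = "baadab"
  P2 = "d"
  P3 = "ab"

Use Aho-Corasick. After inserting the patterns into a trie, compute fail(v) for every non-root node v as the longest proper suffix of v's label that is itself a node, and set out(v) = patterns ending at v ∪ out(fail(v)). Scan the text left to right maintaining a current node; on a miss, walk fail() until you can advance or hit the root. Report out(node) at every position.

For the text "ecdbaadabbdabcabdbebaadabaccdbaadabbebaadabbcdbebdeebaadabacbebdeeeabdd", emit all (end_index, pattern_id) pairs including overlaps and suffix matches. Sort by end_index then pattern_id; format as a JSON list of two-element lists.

Construct AC machine:
Trie (insert patterns):
  0='ε' goto a→12 b→1 d→11
  1='b' goto a→6 e→2
  2='be' goto b→3
  3='beb' goto d→4
  4='bebd' goto e→5
  5='bebde' goto ·  [P0 ends]
  6='ba' goto a→7
  7='baa' goto d→8
  8='baad' goto a→9
  9='baada' goto b→10
  10='baadab' goto ·  [P1 ends]
  11='d' goto ·  [P2 ends]
  12='a' goto b→13
  13='ab' goto ·  [P3 ends]

Failure links (BFS by depth):
  fail(1) 'b': from fail(0)=0 chase 'b': 0 ⇒ 0;  out=∅∪out(0)=∅
  fail(11) 'd': from fail(0)=0 chase 'd': 0 ⇒ 0;  out={2}∪out(0)={2}
  fail(12) 'a': from fail(0)=0 chase 'a': 0 ⇒ 0;  out=∅∪out(0)=∅
  fail(2) 'be': from fail(1)=0 chase 'e': 0 ⇒ 0;  out=∅∪out(0)=∅
  fail(6) 'ba': from fail(1)=0 chase 'a': 0 ⇒ 12;  out=∅∪out(12)=∅
  fail(13) 'ab': from fail(12)=0 chase 'b': 0 ⇒ 1;  out={3}∪out(1)={3}
  fail(3) 'beb': from fail(2)=0 chase 'b': 0 ⇒ 1;  out=∅∪out(1)=∅
  fail(7) 'baa': from fail(6)=12 chase 'a': 12→0 ⇒ 12;  out=∅∪out(12)=∅
  fail(4) 'bebd': from fail(3)=1 chase 'd': 1→0 ⇒ 11;  out=∅∪out(11)={2}
  fail(8) 'baad': from fail(7)=12 chase 'd': 12→0 ⇒ 11;  out=∅∪out(11)={2}
  fail(5) 'bebde': from fail(4)=11 chase 'e': 11→0 ⇒ 0;  out={0}∪out(0)={0}
  fail(9) 'baada': from fail(8)=11 chase 'a': 11→0 ⇒ 12;  out=∅∪out(12)=∅
  fail(10) 'baadab': from fail(9)=12 chase 'b': 12 ⇒ 13;  out={1}∪out(13)={1,3}

Text stream:
i=0 'e': node 0→0
i=1 'c': node 0→0
i=2 'd': node 0→11  ** P2@[2:2]
i=3 'b': node 11→1 (fail-walked)
i=4 'a': node 1→6
i=5 'a': node 6→7
i=6 'd': node 7→8  ** P2@[6:6]
i=7 'a': node 8→9
i=8 'b': node 9→10  ** P1@[3:8],P3@[7:8]
i=9 'b': node 10→1 (fail-walked)
i=10 'd': node 1→11 (fail-walked)  ** P2@[10:10]
i=11 'a': node 11→12 (fail-walked)
i=12 'b': node 12→13  ** P3@[11:12]
i=13 'c': node 13→0 (fail-walked)
i=14 'a': node 0→12
i=15 'b': node 12→13  ** P3@[14:15]
i=16 'd': node 13→11 (fail-walked)  ** P2@[16:16]
i=17 'b': node 11→1 (fail-walked)
i=18 'e': node 1→2
i=19 'b': node 2→3
i=20 'a': node 3→6 (fail-walked)
i=21 'a': node 6→7
i=22 'd': node 7→8  ** P2@[22:22]
i=23 'a': node 8→9
i=24 'b': node 9→10  ** P1@[19:24],P3@[23:24]
i=25 'a': node 10→6 (fail-walked)
i=26 'c': node 6→0 (fail-walked)
i=27 'c': node 0→0
i=28 'd': node 0→11  ** P2@[28:28]
i=29 'b': node 11→1 (fail-walked)
i=30 'a': node 1→6
i=31 'a': node 6→7
i=32 'd': node 7→8  ** P2@[32:32]
i=33 'a': node 8→9
i=34 'b': node 9→10  ** P1@[29:34],P3@[33:34]
i=35 'b': node 10→1 (fail-walked)
i=36 'e': node 1→2
i=37 'b': node 2→3
i=38 'a': node 3→6 (fail-walked)
i=39 'a': node 6→7
i=40 'd': node 7→8  ** P2@[40:40]
i=41 'a': node 8→9
i=42 'b': node 9→10  ** P1@[37:42],P3@[41:42]
i=43 'b': node 10→1 (fail-walked)
i=44 'c': node 1→0 (fail-walked)
i=45 'd': node 0→11  ** P2@[45:45]
i=46 'b': node 11→1 (fail-walked)
i=47 'e': node 1→2
i=48 'b': node 2→3
i=49 'd': node 3→4  ** P2@[49:49]
i=50 'e': node 4→5  ** P0@[46:50]
i=51 'e': node 5→0 (fail-walked)
i=52 'b': node 0→1
i=53 'a': node 1→6
i=54 'a': node 6→7
i=55 'd': node 7→8  ** P2@[55:55]
i=56 'a': node 8→9
i=57 'b': node 9→10  ** P1@[52:57],P3@[56:57]
i=58 'a': node 10→6 (fail-walked)
i=59 'c': node 6→0 (fail-walked)
i=60 'b': node 0→1
i=61 'e': node 1→2
i=62 'b': node 2→3
i=63 'd': node 3→4  ** P2@[63:63]
i=64 'e': node 4→5  ** P0@[60:64]
i=65 'e': node 5→0 (fail-walked)
i=66 'e': node 0→0
i=67 'a': node 0→12
i=68 'b': node 12→13  ** P3@[67:68]
i=69 'd': node 13→11 (fail-walked)  ** P2@[69:69]
i=70 'd': node 11→11 (fail-walked)  ** P2@[70:70]

Result: [[2,2],[6,2],[8,1],[8,3],[10,2],[12,3],[15,3],[16,2],[22,2],[24,1],[24,3],[28,2],[32,2],[34,1],[34,3],[40,2],[42,1],[42,3],[45,2],[49,2],[50,0],[55,2],[57,1],[57,3],[63,2],[64,0],[68,3],[69,2],[70,2]]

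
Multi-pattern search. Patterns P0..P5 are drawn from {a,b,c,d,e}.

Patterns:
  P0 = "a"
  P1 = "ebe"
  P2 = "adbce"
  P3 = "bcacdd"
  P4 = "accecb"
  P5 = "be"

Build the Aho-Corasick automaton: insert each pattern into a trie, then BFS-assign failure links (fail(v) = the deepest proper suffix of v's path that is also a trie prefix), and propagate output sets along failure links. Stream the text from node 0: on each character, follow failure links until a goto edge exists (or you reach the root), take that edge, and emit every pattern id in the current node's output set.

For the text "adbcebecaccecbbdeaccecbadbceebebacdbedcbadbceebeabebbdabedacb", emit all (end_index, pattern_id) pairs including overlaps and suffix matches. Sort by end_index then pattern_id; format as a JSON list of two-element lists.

Build automaton:
Trie (insert patterns):
  0='ε' goto a→1 b→9 e→2
  1='a' goto c→15 d→5  ←P0
  2='e' goto b→3
  3='eb' goto e→4
  4='ebe' goto ·  ←P1
  5='ad' goto b→6
  6='adb' goto c→7
  7='adbc' goto e→8
  8='adbce' goto ·  ←P2
  9='b' goto c→10 e→20
  10='bc' goto a→11
  11='bca' goto c→12
  12='bcac' goto d→13
  13='bcacd' goto d→14
  14='bcacdd' goto ·  ←P3
  15='ac' goto c→16
  16='acc' goto e→17
  17='acce' goto c→18
  18='accec' goto b→19
  19='accecb' goto ·  ←P4
  20='be' goto ·  ←P5

Failure links (BFS by depth):
  n1('a'): parent n0 fail=0; on 'a' 0 → fail=0;  out {0}∪∅={0}
  n2('e'): parent n0 fail=0; on 'e' 0 → fail=0;  out ∅∪∅=∅
  n9('b'): parent n0 fail=0; on 'b' 0 → fail=0;  out ∅∪∅=∅
  n3('eb'): parent n2 fail=0; on 'b' 0 → fail=9;  out ∅∪∅=∅
  n5('ad'): parent n1 fail=0; on 'd' 0 → fail=0;  out ∅∪∅=∅
  n10('bc'): parent n9 fail=0; on 'c' 0 → fail=0;  out ∅∪∅=∅
  n15('ac'): parent n1 fail=0; on 'c' 0 → fail=0;  out ∅∪∅=∅
  n20('be'): parent n9 fail=0; on 'e' 0 → fail=2;  out {5}∪∅={5}
  n4('ebe'): parent n3 fail=9; on 'e' 9 → fail=20;  out {1}∪{5}={1,5}
  n6('adb'): parent n5 fail=0; on 'b' 0 → fail=9;  out ∅∪∅=∅
  n11('bca'): parent n10 fail=0; on 'a' 0 → fail=1;  out ∅∪{0}={0}
  n16('acc'): parent n15 fail=0; on 'c' 0 → fail=0;  out ∅∪∅=∅
  n7('adbc'): parent n6 fail=9; on 'c' 9 → fail=10;  out ∅∪∅=∅
  n12('bcac'): parent n11 fail=1; on 'c' 1 → fail=15;  out ∅∪∅=∅
  n17('acce'): parent n16 fail=0; on 'e' 0 → fail=2;  out ∅∪∅=∅
  n8('adbce'): parent n7 fail=10; on 'e' 10→0 → fail=2;  out {2}∪∅={2}
  n13('bcacd'): parent n12 fail=15; on 'd' 15→0 → fail=0;  out ∅∪∅=∅
  n18('accec'): parent n17 fail=2; on 'c' 2→0 → fail=0;  out ∅∪∅=∅
  n14('bcacdd'): parent n13 fail=0; on 'd' 0 → fail=0;  out {3}∪∅={3}
  n19('accecb'): parent n18 fail=0; on 'b' 0 → fail=9;  out {4}∪∅={4}

Run:
pos 0 'a': at 1  emit P0@[0:0]
pos 1 'd': at 5
pos 2 'b': at 6
pos 3 'c': at 7
pos 4 'e': at 8  emit P2@[0:4]
pos 5 'b': at 3 ·f
pos 6 'e': at 4  emit P1@[4:6],P5@[5:6]
pos 7 'c': at 0 ·f
pos 8 'a': at 1  emit P0@[8:8]
pos 9 'c': at 15
pos 10 'c': at 16
pos 11 'e': at 17
pos 12 'c': at 18
pos 13 'b': at 19  emit P4@[8:13]
pos 14 'b': at 9 ·f
pos 15 'd': at 0 ·f
pos 16 'e': at 2
pos 17 'a': at 1 ·f  emit P0@[17:17]
pos 18 'c': at 15
pos 19 'c': at 16
pos 20 'e': at 17
pos 21 'c': at 18
pos 22 'b': at 19  emit P4@[17:22]
pos 23 'a': at 1 ·f  emit P0@[23:23]
pos 24 'd': at 5
pos 25 'b': at 6
pos 26 'c': at 7
pos 27 'e': at 8  emit P2@[23:27]
pos 28 'e': at 2 ·f
pos 29 'b': at 3
pos 30 'e': at 4  emit P1@[28:30],P5@[29:30]
pos 31 'b': at 3 ·f
pos 32 'a': at 1 ·f  emit P0@[32:32]
pos 33 'c': at 15
pos 34 'd': at 0 ·f
pos 35 'b': at 9
pos 36 'e': at 20  emit P5@[35:36]
pos 37 'd': at 0 ·f
pos 38 'c': at 0
pos 39 'b': at 9
pos 40 'a': at 1 ·f  emit P0@[40:40]
pos 41 'd': at 5
pos 42 'b': at 6
pos 43 'c': at 7
pos 44 'e': at 8  emit P2@[40:44]
pos 45 'e': at 2 ·f
pos 46 'b': at 3
pos 47 'e': at 4  emit P1@[45:47],P5@[46:47]
pos 48 'a': at 1 ·f  emit P0@[48:48]
pos 49 'b': at 9 ·f
pos 50 'e': at 20  emit P5@[49:50]
pos 51 'b': at 3 ·f
pos 52 'b': at 9 ·f
pos 53 'd': at 0 ·f
pos 54 'a': at 1  emit P0@[54:54]
pos 55 'b': at 9 ·f
pos 56 'e': at 20  emit P5@[55:56]
pos 57 'd': at 0 ·f
pos 58 'a': at 1  emit P0@[58:58]
pos 59 'c': at 15
pos 60 'b': at 9 ·f

Result: [[0,0],[4,2],[6,1],[6,5],[8,0],[13,4],[17,0],[22,4],[23,0],[27,2],[30,1],[30,5],[32,0],[36,5],[40,0],[44,2],[47,1],[47,5],[48,0],[50,5],[54,0],[56,5],[58,0]]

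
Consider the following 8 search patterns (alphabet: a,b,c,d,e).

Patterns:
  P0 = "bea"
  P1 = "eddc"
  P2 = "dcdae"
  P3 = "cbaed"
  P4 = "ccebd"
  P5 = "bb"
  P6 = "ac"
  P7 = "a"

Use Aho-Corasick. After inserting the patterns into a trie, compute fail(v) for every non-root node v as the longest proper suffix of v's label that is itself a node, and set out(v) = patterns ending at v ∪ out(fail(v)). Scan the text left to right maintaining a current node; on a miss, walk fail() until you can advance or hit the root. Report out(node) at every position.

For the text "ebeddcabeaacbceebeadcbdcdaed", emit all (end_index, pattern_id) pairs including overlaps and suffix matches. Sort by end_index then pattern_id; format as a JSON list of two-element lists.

Construct AC machine:
Trie nodes:
  n0 'ε': a→23 b→1 c→13 d→8 e→4
  n1 'b': b→22 e→2
  n2 'be': a→3
  n3 'bea': ·  ←P0
  n4 'e': d→5
  n5 'ed': d→6
  n6 'edd': c→7
  n7 'eddc': ·  ←P1
  n8 'd': c→9
  n9 'dc': d→10
  n10 'dcd': a→11
  n11 'dcda': e→12
  n12 'dcdae': ·  ←P2
  n13 'c': b→14 c→18
  n14 'cb': a→15
  n15 'cba': e→16
  n16 'cbae': d→17
  n17 'cbaed': ·  ←P3
  n18 'cc': e→19
  n19 'cce': b→20
  n20 'cceb': d→21
  n21 'ccebd': ·  ←P4
  n22 'bb': ·  ←P5
  n23 'a': c→24  ←P7
  n24 'ac': ·  ←P6

BFS fail/out derivation:
  fail(1) 'b': from fail(0)=0 chase 'b': 0 ⇒ 0;  out=∅∪out(0)=∅
  fail(4) 'e': from fail(0)=0 chase 'e': 0 ⇒ 0;  out=∅∪out(0)=∅
  fail(8) 'd': from fail(0)=0 chase 'd': 0 ⇒ 0;  out=∅∪out(0)=∅
  fail(13) 'c': from fail(0)=0 chase 'c': 0 ⇒ 0;  out=∅∪out(0)=∅
  fail(23) 'a': from fail(0)=0 chase 'a': 0 ⇒ 0;  out={7}∪out(0)={7}
  fail(2) 'be': from fail(1)=0 chase 'e': 0 ⇒ 4;  out=∅∪out(4)=∅
  fail(5) 'ed': from fail(4)=0 chase 'd': 0 ⇒ 8;  out=∅∪out(8)=∅
  fail(9) 'dc': from fail(8)=0 chase 'c': 0 ⇒ 13;  out=∅∪out(13)=∅
  fail(14) 'cb': from fail(13)=0 chase 'b': 0 ⇒ 1;  out=∅∪out(1)=∅
  fail(18) 'cc': from fail(13)=0 chase 'c': 0 ⇒ 13;  out=∅∪out(13)=∅
  fail(22) 'bb': from fail(1)=0 chase 'b': 0 ⇒ 1;  out={5}∪out(1)={5}
  fail(24) 'ac': from fail(23)=0 chase 'c': 0 ⇒ 13;  out={6}∪out(13)={6}
  fail(3) 'bea': from fail(2)=4 chase 'a': 4→0 ⇒ 23;  out={0}∪out(23)={0,7}
  fail(6) 'edd': from fail(5)=8 chase 'd': 8→0 ⇒ 8;  out=∅∪out(8)=∅
  fail(10) 'dcd': from fail(9)=13 chase 'd': 13→0 ⇒ 8;  out=∅∪out(8)=∅
  fail(15) 'cba': from fail(14)=1 chase 'a': 1→0 ⇒ 23;  out=∅∪out(23)={7}
  fail(19) 'cce': from fail(18)=13 chase 'e': 13→0 ⇒ 4;  out=∅∪out(4)=∅
  fail(7) 'eddc': from fail(6)=8 chase 'c': 8 ⇒ 9;  out={1}∪out(9)={1}
  fail(11) 'dcda': from fail(10)=8 chase 'a': 8→0 ⇒ 23;  out=∅∪out(23)={7}
  fail(16) 'cbae': from fail(15)=23 chase 'e': 23→0 ⇒ 4;  out=∅∪out(4)=∅
  fail(20) 'cceb': from fail(19)=4 chase 'b': 4→0 ⇒ 1;  out=∅∪out(1)=∅
  fail(12) 'dcdae': from fail(11)=23 chase 'e': 23→0 ⇒ 4;  out={2}∪out(4)={2}
  fail(17) 'cbaed': from fail(16)=4 chase 'd': 4 ⇒ 5;  out={3}∪out(5)={3}
  fail(21) 'ccebd': from fail(20)=1 chase 'd': 1→0 ⇒ 8;  out={4}∪out(8)={4}

Scan:
pos 0 'e': at 4
pos 1 'b': at 1 (fail-walked)
pos 2 'e': at 2
pos 3 'd': at 5 (fail-walked)
pos 4 'd': at 6
pos 5 'c': at 7  → match P1@[2:5]
pos 6 'a': at 23 (fail-walked)  → match P7@[6:6]
pos 7 'b': at 1 (fail-walked)
pos 8 'e': at 2
pos 9 'a': at 3  → match P0@[7:9],P7@[9:9]
pos 10 'a': at 23 (fail-walked)  → match P7@[10:10]
pos 11 'c': at 24  → match P6@[10:11]
pos 12 'b': at 14 (fail-walked)
pos 13 'c': at 13 (fail-walked)
pos 14 'e': at 4 (fail-walked)
pos 15 'e': at 4 (fail-walked)
pos 16 'b': at 1 (fail-walked)
pos 17 'e': at 2
pos 18 'a': at 3  → match P0@[16:18],P7@[18:18]
pos 19 'd': at 8 (fail-walked)
pos 20 'c': at 9
pos 21 'b': at 14 (fail-walked)
pos 22 'd': at 8 (fail-walked)
pos 23 'c': at 9
pos 24 'd': at 10
pos 25 'a': at 11  → match P7@[25:25]
pos 26 'e': at 12  → match P2@[22:26]
pos 27 'd': at 5 (fail-walked)

Result: [[5,1],[6,7],[9,0],[9,7],[10,7],[11,6],[18,0],[18,7],[25,7],[26,2]]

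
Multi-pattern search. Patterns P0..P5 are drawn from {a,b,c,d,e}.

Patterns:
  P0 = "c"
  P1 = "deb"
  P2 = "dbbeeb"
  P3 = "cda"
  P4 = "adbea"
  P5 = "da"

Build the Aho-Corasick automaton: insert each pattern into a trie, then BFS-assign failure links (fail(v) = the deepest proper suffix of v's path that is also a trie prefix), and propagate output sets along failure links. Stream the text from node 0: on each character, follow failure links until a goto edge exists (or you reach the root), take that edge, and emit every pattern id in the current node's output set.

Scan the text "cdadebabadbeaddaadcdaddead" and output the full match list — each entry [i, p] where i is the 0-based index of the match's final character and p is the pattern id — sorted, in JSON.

Construct AC machine:
Trie (insert patterns):
  n0 'ε': a→12 c→1 d→2
  n1 'c': d→10  [P0 ends]
  n2 'd': a→17 b→5 e→3
  n3 'de': b→4
  n4 'deb': ·  [P1 ends]
  n5 'db': b→6
  n6 'dbb': e→7
  n7 'dbbe': e→8
  n8 'dbbee': b→9
  n9 'dbbeeb': ·  [P2 ends]
  n10 'cd': a→11
  n11 'cda': ·  [P3 ends]
  n12 'a': d→13
  n13 'ad': b→14
  n14 'adb': e→15
  n15 'adbe': a→16
  n16 'adbea': ·  [P4 ends]
  n17 'da': ·  [P5 ends]

BFS fail/out derivation:
  n1('c'): parent n0 fail=0; on 'c' 0 → fail=0;  out {0}∪∅={0}
  n2('d'): parent n0 fail=0; on 'd' 0 → fail=0;  out ∅∪∅=∅
  n12('a'): parent n0 fail=0; on 'a' 0 → fail=0;  out ∅∪∅=∅
  n3('de'): parent n2 fail=0; on 'e' 0 → fail=0;  out ∅∪∅=∅
  n5('db'): parent n2 fail=0; on 'b' 0 → fail=0;  out ∅∪∅=∅
  n10('cd'): parent n1 fail=0; on 'd' 0 → fail=2;  out ∅∪∅=∅
  n13('ad'): parent n12 fail=0; on 'd' 0 → fail=2;  out ∅∪∅=∅
  n17('da'): parent n2 fail=0; on 'a' 0 → fail=12;  out {5}∪∅={5}
  n4('deb'): parent n3 fail=0; on 'b' 0 → fail=0;  out {1}∪∅={1}
  n6('dbb'): parent n5 fail=0; on 'b' 0 → fail=0;  out ∅∪∅=∅
  n11('cda'): parent n10 fail=2; on 'a' 2 → fail=17;  out {3}∪{5}={3,5}
  n14('adb'): parent n13 fail=2; on 'b' 2 → fail=5;  out ∅∪∅=∅
  n7('dbbe'): parent n6 fail=0; on 'e' 0 → fail=0;  out ∅∪∅=∅
  n15('adbe'): parent n14 fail=5; on 'e' 5→0 → fail=0;  out ∅∪∅=∅
  n8('dbbee'): parent n7 fail=0; on 'e' 0 → fail=0;  out ∅∪∅=∅
  n16('adbea'): parent n15 fail=0; on 'a' 0 → fail=12;  out {4}∪∅={4}
  n9('dbbeeb'): parent n8 fail=0; on 'b' 0 → fail=0;  out {2}∪∅={2}

Run:
[0] read 'c'  n0⇒n1  → match P0@[0:0]
[1] read 'd'  n1⇒n10
[2] read 'a'  n10⇒n11  → match P3@[0:2],P5@[1:2]
[3] read 'd'  n11⇒n13 ·f
[4] read 'e'  n13⇒n3 ·f
[5] read 'b'  n3⇒n4  → match P1@[3:5]
[6] read 'a'  n4⇒n12 ·f
[7] read 'b'  n12⇒n0 ·f
[8] read 'a'  n0⇒n12
[9] read 'd'  n12⇒n13
[10] read 'b'  n13⇒n14
[11] read 'e'  n14⇒n15
[12] read 'a'  n15⇒n16  → match P4@[8:12]
[13] read 'd'  n16⇒n13 ·f
[14] read 'd'  n13⇒n2 ·f
[15] read 'a'  n2⇒n17  → match P5@[14:15]
[16] read 'a'  n17⇒n12 ·f
[17] read 'd'  n12⇒n13
[18] read 'c'  n13⇒n1 ·f  → match P0@[18:18]
[19] read 'd'  n1⇒n10
[20] read 'a'  n10⇒n11  → match P3@[18:20],P5@[19:20]
[21] read 'd'  n11⇒n13 ·f
[22] read 'd'  n13⇒n2 ·f
[23] read 'e'  n2⇒n3
[24] read 'a'  n3⇒n12 ·f
[25] read 'd'  n12⇒n13

Result: [[0,0],[2,3],[2,5],[5,1],[12,4],[15,5],[18,0],[20,3],[20,5]]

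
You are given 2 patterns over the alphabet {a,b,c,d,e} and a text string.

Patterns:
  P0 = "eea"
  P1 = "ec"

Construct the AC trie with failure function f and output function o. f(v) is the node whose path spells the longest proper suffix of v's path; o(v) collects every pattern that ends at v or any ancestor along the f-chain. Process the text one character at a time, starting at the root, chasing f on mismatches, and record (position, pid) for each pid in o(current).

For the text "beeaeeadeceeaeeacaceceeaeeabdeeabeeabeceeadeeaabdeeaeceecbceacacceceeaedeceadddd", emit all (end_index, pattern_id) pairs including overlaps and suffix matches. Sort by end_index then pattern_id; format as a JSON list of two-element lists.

Construct AC machine:
Trie nodes:
  0='ε' goto e→1
  1='e' goto c→4 e→2
  2='ee' goto a→3
  3='eea' goto ·  ←P0
  4='ec' goto ·  ←P1

BFS fail/out derivation:
  n1('e'): parent n0 fail=0; on 'e' 0 → fail=0;  out ∅∪∅=∅
  n2('ee'): parent n1 fail=0; on 'e' 0 → fail=1;  out ∅∪∅=∅
  n4('ec'): parent n1 fail=0; on 'c' 0 → fail=0;  out {1}∪∅={1}
  n3('eea'): parent n2 fail=1; on 'a' 1→0 → fail=0;  out {0}∪∅={0}

Scan:
[0] read 'b'  n0⇒n0
[1] read 'e'  n0⇒n1
[2] read 'e'  n1⇒n2
[3] read 'a'  n2⇒n3  emit P0@[1:3]
[4] read 'e'  n3⇒n1 (via fail)
[5] read 'e'  n1⇒n2
[6] read 'a'  n2⇒n3  emit P0@[4:6]
[7] read 'd'  n3⇒n0 (via fail)
[8] read 'e'  n0⇒n1
[9] read 'c'  n1⇒n4  emit P1@[8:9]
[10] read 'e'  n4⇒n1 (via fail)
[11] read 'e'  n1⇒n2
[12] read 'a'  n2⇒n3  emit P0@[10:12]
[13] read 'e'  n3⇒n1 (via fail)
[14] read 'e'  n1⇒n2
[15] read 'a'  n2⇒n3  emit P0@[13:15]
[16] read 'c'  n3⇒n0 (via fail)
[17] read 'a'  n0⇒n0
[18] read 'c'  n0⇒n0
[19] read 'e'  n0⇒n1
[20] read 'c'  n1⇒n4  emit P1@[19:20]
[21] read 'e'  n4⇒n1 (via fail)
[22] read 'e'  n1⇒n2
[23] read 'a'  n2⇒n3  emit P0@[21:23]
[24] read 'e'  n3⇒n1 (via fail)
[25] read 'e'  n1⇒n2
[26] read 'a'  n2⇒n3  emit P0@[24:26]
[27] read 'b'  n3⇒n0 (via fail)
[28] read 'd'  n0⇒n0
[29] read 'e'  n0⇒n1
[30] read 'e'  n1⇒n2
[31] read 'a'  n2⇒n3  emit P0@[29:31]
[32] read 'b'  n3⇒n0 (via fail)
[33] read 'e'  n0⇒n1
[34] read 'e'  n1⇒n2
[35] read 'a'  n2⇒n3  emit P0@[33:35]
[36] read 'b'  n3⇒n0 (via fail)
[37] read 'e'  n0⇒n1
[38] read 'c'  n1⇒n4  emit P1@[37:38]
[39] read 'e'  n4⇒n1 (via fail)
[40] read 'e'  n1⇒n2
[41] read 'a'  n2⇒n3  emit P0@[39:41]
[42] read 'd'  n3⇒n0 (via fail)
[43] read 'e'  n0⇒n1
[44] read 'e'  n1⇒n2
[45] read 'a'  n2⇒n3  emit P0@[43:45]
[46] read 'a'  n3⇒n0 (via fail)
[47] read 'b'  n0⇒n0
[48] read 'd'  n0⇒n0
[49] read 'e'  n0⇒n1
[50] read 'e'  n1⇒n2
[51] read 'a'  n2⇒n3  emit P0@[49:51]
[52] read 'e'  n3⇒n1 (via fail)
[53] read 'c'  n1⇒n4  emit P1@[52:53]
[54] read 'e'  n4⇒n1 (via fail)
[55] read 'e'  n1⇒n2
[56] read 'c'  n2⇒n4 (via fail)  emit P1@[55:56]
[57] read 'b'  n4⇒n0 (via fail)
[58] read 'c'  n0⇒n0
[59] read 'e'  n0⇒n1
[60] read 'a'  n1⇒n0 (via fail)
[61] read 'c'  n0⇒n0
[62] read 'a'  n0⇒n0
[63] read 'c'  n0⇒n0
[64] read 'c'  n0⇒n0
[65] read 'e'  n0⇒n1
[66] read 'c'  n1⇒n4  emit P1@[65:66]
[67] read 'e'  n4⇒n1 (via fail)
[68] read 'e'  n1⇒n2
[69] read 'a'  n2⇒n3  emit P0@[67:69]
[70] read 'e'  n3⇒n1 (via fail)
[71] read 'd'  n1⇒n0 (via fail)
[72] read 'e'  n0⇒n1
[73] read 'c'  n1⇒n4  emit P1@[72:73]
[74] read 'e'  n4⇒n1 (via fail)
[75] read 'a'  n1⇒n0 (via fail)
[76] read 'd'  n0⇒n0
[77] read 'd'  n0⇒n0
[78] read 'd'  n0⇒n0
[79] read 'd'  n0⇒n0

Result: [[3,0],[6,0],[9,1],[12,0],[15,0],[20,1],[23,0],[26,0],[31,0],[35,0],[38,1],[41,0],[45,0],[51,0],[53,1],[56,1],[66,1],[69,0],[73,1]]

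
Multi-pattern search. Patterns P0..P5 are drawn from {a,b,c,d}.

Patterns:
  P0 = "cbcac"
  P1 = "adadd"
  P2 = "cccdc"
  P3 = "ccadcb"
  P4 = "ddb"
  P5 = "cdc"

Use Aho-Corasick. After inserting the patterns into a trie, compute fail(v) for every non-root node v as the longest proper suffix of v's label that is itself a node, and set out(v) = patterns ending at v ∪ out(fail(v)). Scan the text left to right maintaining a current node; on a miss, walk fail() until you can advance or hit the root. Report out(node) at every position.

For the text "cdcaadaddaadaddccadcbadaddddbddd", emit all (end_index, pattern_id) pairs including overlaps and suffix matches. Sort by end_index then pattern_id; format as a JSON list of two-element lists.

Build automaton:
Trie nodes:
  n0 'ε': a→6 c→1 d→19
  n1 'c': b→2 c→11 d→22
  n2 'cb': c→3
  n3 'cbc': a→4
  n4 'cbca': c→5
  n5 'cbcac': ·  [P0 ends]
  n6 'a': d→7
  n7 'ad': a→8
  n8 'ada': d→9
  n9 'adad': d→10
  n10 'adadd': ·  [P1 ends]
  n11 'cc': a→15 c→12
  n12 'ccc': d→13
  n13 'cccd': c→14
  n14 'cccdc': ·  [P2 ends]
  n15 'cca': d→16
  n16 'ccad': c→17
  n17 'ccadc': b→18
  n18 'ccadcb': ·  [P3 ends]
  n19 'd': d→20
  n20 'dd': b→21
  n21 'ddb': ·  [P4 ends]
  n22 'cd': c→23
  n23 'cdc': ·  [P5 ends]

Failure links (BFS by depth):
  fail(1) 'c': from fail(0)=0 chase 'c': 0 ⇒ 0;  out=∅∪out(0)=∅
  fail(6) 'a': from fail(0)=0 chase 'a': 0 ⇒ 0;  out=∅∪out(0)=∅
  fail(19) 'd': from fail(0)=0 chase 'd': 0 ⇒ 0;  out=∅∪out(0)=∅
  fail(2) 'cb': from fail(1)=0 chase 'b': 0 ⇒ 0;  out=∅∪out(0)=∅
  fail(7) 'ad': from fail(6)=0 chase 'd': 0 ⇒ 19;  out=∅∪out(19)=∅
  fail(11) 'cc': from fail(1)=0 chase 'c': 0 ⇒ 1;  out=∅∪out(1)=∅
  fail(20) 'dd': from fail(19)=0 chase 'd': 0 ⇒ 19;  out=∅∪out(19)=∅
  fail(22) 'cd': from fail(1)=0 chase 'd': 0 ⇒ 19;  out=∅∪out(19)=∅
  fail(3) 'cbc': from fail(2)=0 chase 'c': 0 ⇒ 1;  out=∅∪out(1)=∅
  fail(8) 'ada': from fail(7)=19 chase 'a': 19→0 ⇒ 6;  out=∅∪out(6)=∅
  fail(12) 'ccc': from fail(11)=1 chase 'c': 1 ⇒ 11;  out=∅∪out(11)=∅
  fail(15) 'cca': from fail(11)=1 chase 'a': 1→0 ⇒ 6;  out=∅∪out(6)=∅
  fail(21) 'ddb': from fail(20)=19 chase 'b': 19→0 ⇒ 0;  out={4}∪out(0)={4}
  fail(23) 'cdc': from fail(22)=19 chase 'c': 19→0 ⇒ 1;  out={5}∪out(1)={5}
  fail(4) 'cbca': from fail(3)=1 chase 'a': 1→0 ⇒ 6;  out=∅∪out(6)=∅
  fail(9) 'adad': from fail(8)=6 chase 'd': 6 ⇒ 7;  out=∅∪out(7)=∅
  fail(13) 'cccd': from fail(12)=11 chase 'd': 11→1 ⇒ 22;  out=∅∪out(22)=∅
  fail(16) 'ccad': from fail(15)=6 chase 'd': 6 ⇒ 7;  out=∅∪out(7)=∅
  fail(5) 'cbcac': from fail(4)=6 chase 'c': 6→0 ⇒ 1;  out={0}∪out(1)={0}
  fail(10) 'adadd': from fail(9)=7 chase 'd': 7→19 ⇒ 20;  out={1}∪out(20)={1}
  fail(14) 'cccdc': from fail(13)=22 chase 'c': 22 ⇒ 23;  out={2}∪out(23)={2,5}
  fail(17) 'ccadc': from fail(16)=7 chase 'c': 7→19→0 ⇒ 1;  out=∅∪out(1)=∅
  fail(18) 'ccadcb': from fail(17)=1 chase 'b': 1 ⇒ 2;  out={3}∪out(2)={3}

Text stream:
pos 0 'c': at 1
pos 1 'd': at 22
pos 2 'c': at 23  → match P5@[0:2]
pos 3 'a': at 6 (fail-walked)
pos 4 'a': at 6 (fail-walked)
pos 5 'd': at 7
pos 6 'a': at 8
pos 7 'd': at 9
pos 8 'd': at 10  → match P1@[4:8]
pos 9 'a': at 6 (fail-walked)
pos 10 'a': at 6 (fail-walked)
pos 11 'd': at 7
pos 12 'a': at 8
pos 13 'd': at 9
pos 14 'd': at 10  → match P1@[10:14]
pos 15 'c': at 1 (fail-walked)
pos 16 'c': at 11
pos 17 'a': at 15
pos 18 'd': at 16
pos 19 'c': at 17
pos 20 'b': at 18  → match P3@[15:20]
pos 21 'a': at 6 (fail-walked)
pos 22 'd': at 7
pos 23 'a': at 8
pos 24 'd': at 9
pos 25 'd': at 10  → match P1@[21:25]
pos 26 'd': at 20 (fail-walked)
pos 27 'd': at 20 (fail-walked)
pos 28 'b': at 21  → match P4@[26:28]
pos 29 'd': at 19 (fail-walked)
pos 30 'd': at 20
pos 31 'd': at 20 (fail-walked)

Matches: [[2,5],[8,1],[14,1],[20,3],[25,1],[28,4]]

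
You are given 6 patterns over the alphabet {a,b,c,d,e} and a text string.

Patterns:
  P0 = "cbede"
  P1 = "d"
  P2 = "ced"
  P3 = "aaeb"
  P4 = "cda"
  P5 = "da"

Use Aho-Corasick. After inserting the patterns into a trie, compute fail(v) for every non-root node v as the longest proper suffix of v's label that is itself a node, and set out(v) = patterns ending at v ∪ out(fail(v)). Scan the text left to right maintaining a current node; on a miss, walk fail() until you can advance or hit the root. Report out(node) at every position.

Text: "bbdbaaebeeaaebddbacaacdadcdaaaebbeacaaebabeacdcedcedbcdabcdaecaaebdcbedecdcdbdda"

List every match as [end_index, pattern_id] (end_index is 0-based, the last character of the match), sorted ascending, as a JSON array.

Build automaton:
Trie (insert patterns):
  0='ε' goto a→9 c→1 d→6
  1='c' goto b→2 d→13 e→7
  2='cb' goto e→3
  3='cbe' goto d→4
  4='cbed' goto e→5
  5='cbede' goto ·  ←P0
  6='d' goto a→15  ←P1
  7='ce' goto d→8
  8='ced' goto ·  ←P2
  9='a' goto a→10
  10='aa' goto e→11
  11='aae' goto b→12
  12='aaeb' goto ·  ←P3
  13='cd' goto a→14
  14='cda' goto ·  ←P4
  15='da' goto ·  ←P5

Failure links (BFS by depth):
  n1('c'): parent n0 fail=0; on 'c' 0 → fail=0;  out ∅∪∅=∅
  n6('d'): parent n0 fail=0; on 'd' 0 → fail=0;  out {1}∪∅={1}
  n9('a'): parent n0 fail=0; on 'a' 0 → fail=0;  out ∅∪∅=∅
  n2('cb'): parent n1 fail=0; on 'b' 0 → fail=0;  out ∅∪∅=∅
  n7('ce'): parent n1 fail=0; on 'e' 0 → fail=0;  out ∅∪∅=∅
  n10('aa'): parent n9 fail=0; on 'a' 0 → fail=9;  out ∅∪∅=∅
  n13('cd'): parent n1 fail=0; on 'd' 0 → fail=6;  out ∅∪{1}={1}
  n15('da'): parent n6 fail=0; on 'a' 0 → fail=9;  out {5}∪∅={5}
  n3('cbe'): parent n2 fail=0; on 'e' 0 → fail=0;  out ∅∪∅=∅
  n8('ced'): parent n7 fail=0; on 'd' 0 → fail=6;  out {2}∪{1}={1,2}
  n11('aae'): parent n10 fail=9; on 'e' 9→0 → fail=0;  out ∅∪∅=∅
  n14('cda'): parent n13 fail=6; on 'a' 6 → fail=15;  out {4}∪{5}={4,5}
  n4('cbed'): parent n3 fail=0; on 'd' 0 → fail=6;  out ∅∪{1}={1}
  n12('aaeb'): parent n11 fail=0; on 'b' 0 → fail=0;  out {3}∪∅={3}
  n5('cbede'): parent n4 fail=6; on 'e' 6→0 → fail=0;  out {0}∪∅={0}

Text stream:
[0] read 'b'  n0⇒n0
[1] read 'b'  n0⇒n0
[2] read 'd'  n0⇒n6  → match P1@[2:2]
[3] read 'b'  n6⇒n0 (fail-walked)
[4] read 'a'  n0⇒n9
[5] read 'a'  n9⇒n10
[6] read 'e'  n10⇒n11
[7] read 'b'  n11⇒n12  → match P3@[4:7]
[8] read 'e'  n12⇒n0 (fail-walked)
[9] read 'e'  n0⇒n0
[10] read 'a'  n0⇒n9
[11] read 'a'  n9⇒n10
[12] read 'e'  n10⇒n11
[13] read 'b'  n11⇒n12  → match P3@[10:13]
[14] read 'd'  n12⇒n6 (fail-walked)  → match P1@[14:14]
[15] read 'd'  n6⇒n6 (fail-walked)  → match P1@[15:15]
[16] read 'b'  n6⇒n0 (fail-walked)
[17] read 'a'  n0⇒n9
[18] read 'c'  n9⇒n1 (fail-walked)
[19] read 'a'  n1⇒n9 (fail-walked)
[20] read 'a'  n9⇒n10
[21] read 'c'  n10⇒n1 (fail-walked)
[22] read 'd'  n1⇒n13  → match P1@[22:22]
[23] read 'a'  n13⇒n14  → match P4@[21:23],P5@[22:23]
[24] read 'd'  n14⇒n6 (fail-walked)  → match P1@[24:24]
[25] read 'c'  n6⇒n1 (fail-walked)
[26] read 'd'  n1⇒n13  → match P1@[26:26]
[27] read 'a'  n13⇒n14  → match P4@[25:27],P5@[26:27]
[28] read 'a'  n14⇒n10 (fail-walked)
[29] read 'a'  n10⇒n10 (fail-walked)
[30] read 'e'  n10⇒n11
[31] read 'b'  n11⇒n12  → match P3@[28:31]
[32] read 'b'  n12⇒n0 (fail-walked)
[33] read 'e'  n0⇒n0
[34] read 'a'  n0⇒n9
[35] read 'c'  n9⇒n1 (fail-walked)
[36] read 'a'  n1⇒n9 (fail-walked)
[37] read 'a'  n9⇒n10
[38] read 'e'  n10⇒n11
[39] read 'b'  n11⇒n12  → match P3@[36:39]
[40] read 'a'  n12⇒n9 (fail-walked)
[41] read 'b'  n9⇒n0 (fail-walked)
[42] read 'e'  n0⇒n0
[43] read 'a'  n0⇒n9
[44] read 'c'  n9⇒n1 (fail-walked)
[45] read 'd'  n1⇒n13  → match P1@[45:45]
[46] read 'c'  n13⇒n1 (fail-walked)
[47] read 'e'  n1⇒n7
[48] read 'd'  n7⇒n8  → match P1@[48:48],P2@[46:48]
[49] read 'c'  n8⇒n1 (fail-walked)
[50] read 'e'  n1⇒n7
[51] read 'd'  n7⇒n8  → match P1@[51:51],P2@[49:51]
[52] read 'b'  n8⇒n0 (fail-walked)
[53] read 'c'  n0⇒n1
[54] read 'd'  n1⇒n13  → match P1@[54:54]
[55] read 'a'  n13⇒n14  → match P4@[53:55],P5@[54:55]
[56] read 'b'  n14⇒n0 (fail-walked)
[57] read 'c'  n0⇒n1
[58] read 'd'  n1⇒n13  → match P1@[58:58]
[59] read 'a'  n13⇒n14  → match P4@[57:59],P5@[58:59]
[60] read 'e'  n14⇒n0 (fail-walked)
[61] read 'c'  n0⇒n1
[62] read 'a'  n1⇒n9 (fail-walked)
[63] read 'a'  n9⇒n10
[64] read 'e'  n10⇒n11
[65] read 'b'  n11⇒n12  → match P3@[62:65]
[66] read 'd'  n12⇒n6 (fail-walked)  → match P1@[66:66]
[67] read 'c'  n6⇒n1 (fail-walked)
[68] read 'b'  n1⇒n2
[69] read 'e'  n2⇒n3
[70] read 'd'  n3⇒n4  → match P1@[70:70]
[71] read 'e'  n4⇒n5  → match P0@[67:71]
[72] read 'c'  n5⇒n1 (fail-walked)
[73] read 'd'  n1⇒n13  → match P1@[73:73]
[74] read 'c'  n13⇒n1 (fail-walked)
[75] read 'd'  n1⇒n13  → match P1@[75:75]
[76] read 'b'  n13⇒n0 (fail-walked)
[77] read 'd'  n0⇒n6  → match P1@[77:77]
[78] read 'd'  n6⇒n6 (fail-walked)  → match P1@[78:78]
[79] read 'a'  n6⇒n15  → match P5@[78:79]

Matches: [[2,1],[7,3],[13,3],[14,1],[15,1],[22,1],[23,4],[23,5],[24,1],[26,1],[27,4],[27,5],[31,3],[39,3],[45,1],[48,1],[48,2],[51,1],[51,2],[54,1],[55,4],[55,5],[58,1],[59,4],[59,5],[65,3],[66,1],[70,1],[71,0],[73,1],[75,1],[77,1],[78,1],[79,5]]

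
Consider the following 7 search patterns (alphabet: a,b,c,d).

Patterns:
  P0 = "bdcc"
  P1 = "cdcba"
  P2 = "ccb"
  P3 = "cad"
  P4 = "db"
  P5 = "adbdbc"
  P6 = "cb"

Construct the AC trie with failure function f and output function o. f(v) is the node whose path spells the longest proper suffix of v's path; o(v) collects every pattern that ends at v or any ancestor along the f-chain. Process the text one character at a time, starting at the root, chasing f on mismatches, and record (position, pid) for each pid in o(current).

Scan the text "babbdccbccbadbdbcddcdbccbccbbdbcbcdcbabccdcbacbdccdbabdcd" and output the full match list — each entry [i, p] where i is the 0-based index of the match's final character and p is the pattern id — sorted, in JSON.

Build automaton:
Trie nodes:
  0='ε' goto a→16 b→1 c→5 d→14
  1='b' goto d→2
  2='bd' goto c→3
  3='bdc' goto c→4
  4='bdcc' goto ·  ←P0
  5='c' goto a→12 b→22 c→10 d→6
  6='cd' goto c→7
  7='cdc' goto b→8
  8='cdcb' goto a→9
  9='cdcba' goto ·  ←P1
  10='cc' goto b→11
  11='ccb' goto ·  ←P2
  12='ca' goto d→13
  13='cad' goto ·  ←P3
  14='d' goto b→15
  15='db' goto ·  ←P4
  16='a' goto d→17
  17='ad' goto b→18
  18='adb' goto d→19
  19='adbd' goto b→20
  20='adbdb' goto c→21
  21='adbdbc' goto ·  ←P5
  22='cb' goto ·  ←P6

BFS fail/out derivation:
  fail(1) 'b': from fail(0)=0 chase 'b': 0 ⇒ 0;  out=∅∪out(0)=∅
  fail(5) 'c': from fail(0)=0 chase 'c': 0 ⇒ 0;  out=∅∪out(0)=∅
  fail(14) 'd': from fail(0)=0 chase 'd': 0 ⇒ 0;  out=∅∪out(0)=∅
  fail(16) 'a': from fail(0)=0 chase 'a': 0 ⇒ 0;  out=∅∪out(0)=∅
  fail(2) 'bd': from fail(1)=0 chase 'd': 0 ⇒ 14;  out=∅∪out(14)=∅
  fail(6) 'cd': from fail(5)=0 chase 'd': 0 ⇒ 14;  out=∅∪out(14)=∅
  fail(10) 'cc': from fail(5)=0 chase 'c': 0 ⇒ 5;  out=∅∪out(5)=∅
  fail(12) 'ca': from fail(5)=0 chase 'a': 0 ⇒ 16;  out=∅∪out(16)=∅
  fail(15) 'db': from fail(14)=0 chase 'b': 0 ⇒ 1;  out={4}∪out(1)={4}
  fail(17) 'ad': from fail(16)=0 chase 'd': 0 ⇒ 14;  out=∅∪out(14)=∅
  fail(22) 'cb': from fail(5)=0 chase 'b': 0 ⇒ 1;  out={6}∪out(1)={6}
  fail(3) 'bdc': from fail(2)=14 chase 'c': 14→0 ⇒ 5;  out=∅∪out(5)=∅
  fail(7) 'cdc': from fail(6)=14 chase 'c': 14→0 ⇒ 5;  out=∅∪out(5)=∅
  fail(11) 'ccb': from fail(10)=5 chase 'b': 5 ⇒ 22;  out={2}∪out(22)={2,6}
  fail(13) 'cad': from fail(12)=16 chase 'd': 16 ⇒ 17;  out={3}∪out(17)={3}
  fail(18) 'adb': from fail(17)=14 chase 'b': 14 ⇒ 15;  out=∅∪out(15)={4}
  fail(4) 'bdcc': from fail(3)=5 chase 'c': 5 ⇒ 10;  out={0}∪out(10)={0}
  fail(8) 'cdcb': from fail(7)=5 chase 'b': 5 ⇒ 22;  out=∅∪out(22)={6}
  fail(19) 'adbd': from fail(18)=15 chase 'd': 15→1 ⇒ 2;  out=∅∪out(2)=∅
  fail(9) 'cdcba': from fail(8)=22 chase 'a': 22→1→0 ⇒ 16;  out={1}∪out(16)={1}
  fail(20) 'adbdb': from fail(19)=2 chase 'b': 2→14 ⇒ 15;  out=∅∪out(15)={4}
  fail(21) 'adbdbc': from fail(20)=15 chase 'c': 15→1→0 ⇒ 5;  out={5}∪out(5)={5}

Run:
pos 0 'b': at 1
pos 1 'a': at 16 (via fail)
pos 2 'b': at 1 (via fail)
pos 3 'b': at 1 (via fail)
pos 4 'd': at 2
pos 5 'c': at 3
pos 6 'c': at 4  emit P0@[3:6]
pos 7 'b': at 11 (via fail)  emit P2@[5:7],P6@[6:7]
pos 8 'c': at 5 (via fail)
pos 9 'c': at 10
pos 10 'b': at 11  emit P2@[8:10],P6@[9:10]
pos 11 'a': at 16 (via fail)
pos 12 'd': at 17
pos 13 'b': at 18  emit P4@[12:13]
pos 14 'd': at 19
pos 15 'b': at 20  emit P4@[14:15]
pos 16 'c': at 21  emit P5@[11:16]
pos 17 'd': at 6 (via fail)
pos 18 'd': at 14 (via fail)
pos 19 'c': at 5 (via fail)
pos 20 'd': at 6
pos 21 'b': at 15 (via fail)  emit P4@[20:21]
pos 22 'c': at 5 (via fail)
pos 23 'c': at 10
pos 24 'b': at 11  emit P2@[22:24],P6@[23:24]
pos 25 'c': at 5 (via fail)
pos 26 'c': at 10
pos 27 'b': at 11  emit P2@[25:27],P6@[26:27]
pos 28 'b': at 1 (via fail)
pos 29 'd': at 2
pos 30 'b': at 15 (via fail)  emit P4@[29:30]
pos 31 'c': at 5 (via fail)
pos 32 'b': at 22  emit P6@[31:32]
pos 33 'c': at 5 (via fail)
pos 34 'd': at 6
pos 35 'c': at 7
pos 36 'b': at 8  emit P6@[35:36]
pos 37 'a': at 9  emit P1@[33:37]
pos 38 'b': at 1 (via fail)
pos 39 'c': at 5 (via fail)
pos 40 'c': at 10
pos 41 'd': at 6 (via fail)
pos 42 'c': at 7
pos 43 'b': at 8  emit P6@[42:43]
pos 44 'a': at 9  emit P1@[40:44]
pos 45 'c': at 5 (via fail)
pos 46 'b': at 22  emit P6@[45:46]
pos 47 'd': at 2 (via fail)
pos 48 'c': at 3
pos 49 'c': at 4  emit P0@[46:49]
pos 50 'd': at 6 (via fail)
pos 51 'b': at 15 (via fail)  emit P4@[50:51]
pos 52 'a': at 16 (via fail)
pos 53 'b': at 1 (via fail)
pos 54 'd': at 2
pos 55 'c': at 3
pos 56 'd': at 6 (via fail)

All matches (sorted): [[6,0],[7,2],[7,6],[10,2],[10,6],[13,4],[15,4],[16,5],[21,4],[24,2],[24,6],[27,2],[27,6],[30,4],[32,6],[36,6],[37,1],[43,6],[44,1],[46,6],[49,0],[51,4]]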